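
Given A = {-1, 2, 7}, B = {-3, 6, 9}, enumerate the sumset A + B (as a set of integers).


A + B = {a + b : a ∈ A, b ∈ B}.
Enumerate all |A|·|B| = 3·3 = 9 pairs (a, b) and collect distinct sums.
a = -1: -1+-3=-4, -1+6=5, -1+9=8
a = 2: 2+-3=-1, 2+6=8, 2+9=11
a = 7: 7+-3=4, 7+6=13, 7+9=16
Collecting distinct sums: A + B = {-4, -1, 4, 5, 8, 11, 13, 16}
|A + B| = 8

A + B = {-4, -1, 4, 5, 8, 11, 13, 16}


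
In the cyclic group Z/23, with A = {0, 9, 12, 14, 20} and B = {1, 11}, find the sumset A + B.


Work in Z/23Z: reduce every sum a + b modulo 23.
Enumerate all 10 pairs:
a = 0: 0+1=1, 0+11=11
a = 9: 9+1=10, 9+11=20
a = 12: 12+1=13, 12+11=0
a = 14: 14+1=15, 14+11=2
a = 20: 20+1=21, 20+11=8
Distinct residues collected: {0, 1, 2, 8, 10, 11, 13, 15, 20, 21}
|A + B| = 10 (out of 23 total residues).

A + B = {0, 1, 2, 8, 10, 11, 13, 15, 20, 21}


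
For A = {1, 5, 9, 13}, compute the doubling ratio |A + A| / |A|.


|A| = 4.
Compute A + A by enumerating all 16 pairs.
A + A = {2, 6, 10, 14, 18, 22, 26}, so |A + A| = 7.
K = |A + A| / |A| = 7/4 (already in lowest terms) ≈ 1.7500.
Reference: AP of size 4 gives K = 7/4 ≈ 1.7500; a fully generic set of size 4 gives K ≈ 2.5000.

|A| = 4, |A + A| = 7, K = 7/4.


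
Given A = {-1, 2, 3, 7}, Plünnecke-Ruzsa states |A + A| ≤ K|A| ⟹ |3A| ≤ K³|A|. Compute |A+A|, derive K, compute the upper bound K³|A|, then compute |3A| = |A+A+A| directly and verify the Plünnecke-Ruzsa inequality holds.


|A| = 4.
Step 1: Compute A + A by enumerating all 16 pairs.
A + A = {-2, 1, 2, 4, 5, 6, 9, 10, 14}, so |A + A| = 9.
Step 2: Doubling constant K = |A + A|/|A| = 9/4 = 9/4 ≈ 2.2500.
Step 3: Plünnecke-Ruzsa gives |3A| ≤ K³·|A| = (2.2500)³ · 4 ≈ 45.5625.
Step 4: Compute 3A = A + A + A directly by enumerating all triples (a,b,c) ∈ A³; |3A| = 16.
Step 5: Check 16 ≤ 45.5625? Yes ✓.

K = 9/4, Plünnecke-Ruzsa bound K³|A| ≈ 45.5625, |3A| = 16, inequality holds.


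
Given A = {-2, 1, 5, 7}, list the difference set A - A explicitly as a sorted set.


A - A = {a - a' : a, a' ∈ A}.
Compute a - a' for each ordered pair (a, a'):
a = -2: -2--2=0, -2-1=-3, -2-5=-7, -2-7=-9
a = 1: 1--2=3, 1-1=0, 1-5=-4, 1-7=-6
a = 5: 5--2=7, 5-1=4, 5-5=0, 5-7=-2
a = 7: 7--2=9, 7-1=6, 7-5=2, 7-7=0
Collecting distinct values (and noting 0 appears from a-a):
A - A = {-9, -7, -6, -4, -3, -2, 0, 2, 3, 4, 6, 7, 9}
|A - A| = 13

A - A = {-9, -7, -6, -4, -3, -2, 0, 2, 3, 4, 6, 7, 9}


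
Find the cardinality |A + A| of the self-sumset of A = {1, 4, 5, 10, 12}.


A + A = {a + a' : a, a' ∈ A}; |A| = 5.
General bounds: 2|A| - 1 ≤ |A + A| ≤ |A|(|A|+1)/2, i.e. 9 ≤ |A + A| ≤ 15.
Lower bound 2|A|-1 is attained iff A is an arithmetic progression.
Enumerate sums a + a' for a ≤ a' (symmetric, so this suffices):
a = 1: 1+1=2, 1+4=5, 1+5=6, 1+10=11, 1+12=13
a = 4: 4+4=8, 4+5=9, 4+10=14, 4+12=16
a = 5: 5+5=10, 5+10=15, 5+12=17
a = 10: 10+10=20, 10+12=22
a = 12: 12+12=24
Distinct sums: {2, 5, 6, 8, 9, 10, 11, 13, 14, 15, 16, 17, 20, 22, 24}
|A + A| = 15

|A + A| = 15


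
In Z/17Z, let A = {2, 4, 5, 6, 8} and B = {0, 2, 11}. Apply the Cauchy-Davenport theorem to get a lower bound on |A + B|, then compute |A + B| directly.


Cauchy-Davenport: |A + B| ≥ min(p, |A| + |B| - 1) for A, B nonempty in Z/pZ.
|A| = 5, |B| = 3, p = 17.
CD lower bound = min(17, 5 + 3 - 1) = min(17, 7) = 7.
Compute A + B mod 17 directly:
a = 2: 2+0=2, 2+2=4, 2+11=13
a = 4: 4+0=4, 4+2=6, 4+11=15
a = 5: 5+0=5, 5+2=7, 5+11=16
a = 6: 6+0=6, 6+2=8, 6+11=0
a = 8: 8+0=8, 8+2=10, 8+11=2
A + B = {0, 2, 4, 5, 6, 7, 8, 10, 13, 15, 16}, so |A + B| = 11.
Verify: 11 ≥ 7? Yes ✓.

CD lower bound = 7, actual |A + B| = 11.


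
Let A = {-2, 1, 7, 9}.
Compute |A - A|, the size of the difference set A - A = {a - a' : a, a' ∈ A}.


A - A = {a - a' : a, a' ∈ A}; |A| = 4.
Bounds: 2|A|-1 ≤ |A - A| ≤ |A|² - |A| + 1, i.e. 7 ≤ |A - A| ≤ 13.
Note: 0 ∈ A - A always (from a - a). The set is symmetric: if d ∈ A - A then -d ∈ A - A.
Enumerate nonzero differences d = a - a' with a > a' (then include -d):
Positive differences: {2, 3, 6, 8, 9, 11}
Full difference set: {0} ∪ (positive diffs) ∪ (negative diffs).
|A - A| = 1 + 2·6 = 13 (matches direct enumeration: 13).

|A - A| = 13


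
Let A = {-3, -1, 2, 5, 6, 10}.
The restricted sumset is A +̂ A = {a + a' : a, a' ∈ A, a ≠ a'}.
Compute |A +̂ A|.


Restricted sumset: A +̂ A = {a + a' : a ∈ A, a' ∈ A, a ≠ a'}.
Equivalently, take A + A and drop any sum 2a that is achievable ONLY as a + a for a ∈ A (i.e. sums representable only with equal summands).
Enumerate pairs (a, a') with a < a' (symmetric, so each unordered pair gives one sum; this covers all a ≠ a'):
  -3 + -1 = -4
  -3 + 2 = -1
  -3 + 5 = 2
  -3 + 6 = 3
  -3 + 10 = 7
  -1 + 2 = 1
  -1 + 5 = 4
  -1 + 6 = 5
  -1 + 10 = 9
  2 + 5 = 7
  2 + 6 = 8
  2 + 10 = 12
  5 + 6 = 11
  5 + 10 = 15
  6 + 10 = 16
Collected distinct sums: {-4, -1, 1, 2, 3, 4, 5, 7, 8, 9, 11, 12, 15, 16}
|A +̂ A| = 14
(Reference bound: |A +̂ A| ≥ 2|A| - 3 for |A| ≥ 2, with |A| = 6 giving ≥ 9.)

|A +̂ A| = 14


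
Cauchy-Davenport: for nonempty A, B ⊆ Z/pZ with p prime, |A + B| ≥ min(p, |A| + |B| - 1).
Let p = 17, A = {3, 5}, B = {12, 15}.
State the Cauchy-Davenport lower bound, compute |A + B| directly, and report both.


Cauchy-Davenport: |A + B| ≥ min(p, |A| + |B| - 1) for A, B nonempty in Z/pZ.
|A| = 2, |B| = 2, p = 17.
CD lower bound = min(17, 2 + 2 - 1) = min(17, 3) = 3.
Compute A + B mod 17 directly:
a = 3: 3+12=15, 3+15=1
a = 5: 5+12=0, 5+15=3
A + B = {0, 1, 3, 15}, so |A + B| = 4.
Verify: 4 ≥ 3? Yes ✓.

CD lower bound = 3, actual |A + B| = 4.


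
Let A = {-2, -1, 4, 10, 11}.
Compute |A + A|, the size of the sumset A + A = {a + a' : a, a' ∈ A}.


A + A = {a + a' : a, a' ∈ A}; |A| = 5.
General bounds: 2|A| - 1 ≤ |A + A| ≤ |A|(|A|+1)/2, i.e. 9 ≤ |A + A| ≤ 15.
Lower bound 2|A|-1 is attained iff A is an arithmetic progression.
Enumerate sums a + a' for a ≤ a' (symmetric, so this suffices):
a = -2: -2+-2=-4, -2+-1=-3, -2+4=2, -2+10=8, -2+11=9
a = -1: -1+-1=-2, -1+4=3, -1+10=9, -1+11=10
a = 4: 4+4=8, 4+10=14, 4+11=15
a = 10: 10+10=20, 10+11=21
a = 11: 11+11=22
Distinct sums: {-4, -3, -2, 2, 3, 8, 9, 10, 14, 15, 20, 21, 22}
|A + A| = 13

|A + A| = 13


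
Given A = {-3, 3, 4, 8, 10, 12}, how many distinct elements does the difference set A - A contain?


A - A = {a - a' : a, a' ∈ A}; |A| = 6.
Bounds: 2|A|-1 ≤ |A - A| ≤ |A|² - |A| + 1, i.e. 11 ≤ |A - A| ≤ 31.
Note: 0 ∈ A - A always (from a - a). The set is symmetric: if d ∈ A - A then -d ∈ A - A.
Enumerate nonzero differences d = a - a' with a > a' (then include -d):
Positive differences: {1, 2, 4, 5, 6, 7, 8, 9, 11, 13, 15}
Full difference set: {0} ∪ (positive diffs) ∪ (negative diffs).
|A - A| = 1 + 2·11 = 23 (matches direct enumeration: 23).

|A - A| = 23


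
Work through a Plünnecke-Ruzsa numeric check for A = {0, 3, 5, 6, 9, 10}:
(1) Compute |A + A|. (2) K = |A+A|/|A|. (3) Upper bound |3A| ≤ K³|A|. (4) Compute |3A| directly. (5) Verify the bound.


|A| = 6.
Step 1: Compute A + A by enumerating all 36 pairs.
A + A = {0, 3, 5, 6, 8, 9, 10, 11, 12, 13, 14, 15, 16, 18, 19, 20}, so |A + A| = 16.
Step 2: Doubling constant K = |A + A|/|A| = 16/6 = 16/6 ≈ 2.6667.
Step 3: Plünnecke-Ruzsa gives |3A| ≤ K³·|A| = (2.6667)³ · 6 ≈ 113.7778.
Step 4: Compute 3A = A + A + A directly by enumerating all triples (a,b,c) ∈ A³; |3A| = 27.
Step 5: Check 27 ≤ 113.7778? Yes ✓.

K = 16/6, Plünnecke-Ruzsa bound K³|A| ≈ 113.7778, |3A| = 27, inequality holds.


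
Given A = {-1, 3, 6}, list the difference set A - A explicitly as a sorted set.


A - A = {a - a' : a, a' ∈ A}.
Compute a - a' for each ordered pair (a, a'):
a = -1: -1--1=0, -1-3=-4, -1-6=-7
a = 3: 3--1=4, 3-3=0, 3-6=-3
a = 6: 6--1=7, 6-3=3, 6-6=0
Collecting distinct values (and noting 0 appears from a-a):
A - A = {-7, -4, -3, 0, 3, 4, 7}
|A - A| = 7

A - A = {-7, -4, -3, 0, 3, 4, 7}


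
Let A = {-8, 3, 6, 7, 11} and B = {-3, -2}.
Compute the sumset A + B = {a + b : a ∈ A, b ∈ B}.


A + B = {a + b : a ∈ A, b ∈ B}.
Enumerate all |A|·|B| = 5·2 = 10 pairs (a, b) and collect distinct sums.
a = -8: -8+-3=-11, -8+-2=-10
a = 3: 3+-3=0, 3+-2=1
a = 6: 6+-3=3, 6+-2=4
a = 7: 7+-3=4, 7+-2=5
a = 11: 11+-3=8, 11+-2=9
Collecting distinct sums: A + B = {-11, -10, 0, 1, 3, 4, 5, 8, 9}
|A + B| = 9

A + B = {-11, -10, 0, 1, 3, 4, 5, 8, 9}


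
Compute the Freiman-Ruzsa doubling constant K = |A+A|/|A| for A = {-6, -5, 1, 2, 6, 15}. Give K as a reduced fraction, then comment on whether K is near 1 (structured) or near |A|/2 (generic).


|A| = 6.
Compute A + A by enumerating all 36 pairs.
A + A = {-12, -11, -10, -5, -4, -3, 0, 1, 2, 3, 4, 7, 8, 9, 10, 12, 16, 17, 21, 30}, so |A + A| = 20.
K = |A + A| / |A| = 20/6 = 10/3 ≈ 3.3333.
Reference: AP of size 6 gives K = 11/6 ≈ 1.8333; a fully generic set of size 6 gives K ≈ 3.5000.

|A| = 6, |A + A| = 20, K = 20/6 = 10/3.


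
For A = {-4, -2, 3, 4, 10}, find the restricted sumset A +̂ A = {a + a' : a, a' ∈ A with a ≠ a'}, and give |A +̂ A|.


Restricted sumset: A +̂ A = {a + a' : a ∈ A, a' ∈ A, a ≠ a'}.
Equivalently, take A + A and drop any sum 2a that is achievable ONLY as a + a for a ∈ A (i.e. sums representable only with equal summands).
Enumerate pairs (a, a') with a < a' (symmetric, so each unordered pair gives one sum; this covers all a ≠ a'):
  -4 + -2 = -6
  -4 + 3 = -1
  -4 + 4 = 0
  -4 + 10 = 6
  -2 + 3 = 1
  -2 + 4 = 2
  -2 + 10 = 8
  3 + 4 = 7
  3 + 10 = 13
  4 + 10 = 14
Collected distinct sums: {-6, -1, 0, 1, 2, 6, 7, 8, 13, 14}
|A +̂ A| = 10
(Reference bound: |A +̂ A| ≥ 2|A| - 3 for |A| ≥ 2, with |A| = 5 giving ≥ 7.)

|A +̂ A| = 10


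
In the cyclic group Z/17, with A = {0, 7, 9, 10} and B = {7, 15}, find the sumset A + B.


Work in Z/17Z: reduce every sum a + b modulo 17.
Enumerate all 8 pairs:
a = 0: 0+7=7, 0+15=15
a = 7: 7+7=14, 7+15=5
a = 9: 9+7=16, 9+15=7
a = 10: 10+7=0, 10+15=8
Distinct residues collected: {0, 5, 7, 8, 14, 15, 16}
|A + B| = 7 (out of 17 total residues).

A + B = {0, 5, 7, 8, 14, 15, 16}


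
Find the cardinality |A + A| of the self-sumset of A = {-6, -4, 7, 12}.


A + A = {a + a' : a, a' ∈ A}; |A| = 4.
General bounds: 2|A| - 1 ≤ |A + A| ≤ |A|(|A|+1)/2, i.e. 7 ≤ |A + A| ≤ 10.
Lower bound 2|A|-1 is attained iff A is an arithmetic progression.
Enumerate sums a + a' for a ≤ a' (symmetric, so this suffices):
a = -6: -6+-6=-12, -6+-4=-10, -6+7=1, -6+12=6
a = -4: -4+-4=-8, -4+7=3, -4+12=8
a = 7: 7+7=14, 7+12=19
a = 12: 12+12=24
Distinct sums: {-12, -10, -8, 1, 3, 6, 8, 14, 19, 24}
|A + A| = 10

|A + A| = 10


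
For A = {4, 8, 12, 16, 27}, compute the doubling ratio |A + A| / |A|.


|A| = 5.
Compute A + A by enumerating all 25 pairs.
A + A = {8, 12, 16, 20, 24, 28, 31, 32, 35, 39, 43, 54}, so |A + A| = 12.
K = |A + A| / |A| = 12/5 (already in lowest terms) ≈ 2.4000.
Reference: AP of size 5 gives K = 9/5 ≈ 1.8000; a fully generic set of size 5 gives K ≈ 3.0000.

|A| = 5, |A + A| = 12, K = 12/5.


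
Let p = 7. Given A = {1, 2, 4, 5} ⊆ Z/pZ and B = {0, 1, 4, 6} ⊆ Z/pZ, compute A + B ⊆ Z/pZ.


Work in Z/7Z: reduce every sum a + b modulo 7.
Enumerate all 16 pairs:
a = 1: 1+0=1, 1+1=2, 1+4=5, 1+6=0
a = 2: 2+0=2, 2+1=3, 2+4=6, 2+6=1
a = 4: 4+0=4, 4+1=5, 4+4=1, 4+6=3
a = 5: 5+0=5, 5+1=6, 5+4=2, 5+6=4
Distinct residues collected: {0, 1, 2, 3, 4, 5, 6}
|A + B| = 7 (out of 7 total residues).

A + B = {0, 1, 2, 3, 4, 5, 6}


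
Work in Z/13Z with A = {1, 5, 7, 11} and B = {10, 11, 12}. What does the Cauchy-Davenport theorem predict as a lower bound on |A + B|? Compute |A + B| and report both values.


Cauchy-Davenport: |A + B| ≥ min(p, |A| + |B| - 1) for A, B nonempty in Z/pZ.
|A| = 4, |B| = 3, p = 13.
CD lower bound = min(13, 4 + 3 - 1) = min(13, 6) = 6.
Compute A + B mod 13 directly:
a = 1: 1+10=11, 1+11=12, 1+12=0
a = 5: 5+10=2, 5+11=3, 5+12=4
a = 7: 7+10=4, 7+11=5, 7+12=6
a = 11: 11+10=8, 11+11=9, 11+12=10
A + B = {0, 2, 3, 4, 5, 6, 8, 9, 10, 11, 12}, so |A + B| = 11.
Verify: 11 ≥ 6? Yes ✓.

CD lower bound = 6, actual |A + B| = 11.


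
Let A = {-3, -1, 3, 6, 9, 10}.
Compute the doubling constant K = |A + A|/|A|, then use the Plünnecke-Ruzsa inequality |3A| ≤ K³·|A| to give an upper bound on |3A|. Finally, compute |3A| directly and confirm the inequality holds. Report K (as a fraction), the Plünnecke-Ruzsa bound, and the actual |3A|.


|A| = 6.
Step 1: Compute A + A by enumerating all 36 pairs.
A + A = {-6, -4, -2, 0, 2, 3, 5, 6, 7, 8, 9, 12, 13, 15, 16, 18, 19, 20}, so |A + A| = 18.
Step 2: Doubling constant K = |A + A|/|A| = 18/6 = 18/6 ≈ 3.0000.
Step 3: Plünnecke-Ruzsa gives |3A| ≤ K³·|A| = (3.0000)³ · 6 ≈ 162.0000.
Step 4: Compute 3A = A + A + A directly by enumerating all triples (a,b,c) ∈ A³; |3A| = 35.
Step 5: Check 35 ≤ 162.0000? Yes ✓.

K = 18/6, Plünnecke-Ruzsa bound K³|A| ≈ 162.0000, |3A| = 35, inequality holds.


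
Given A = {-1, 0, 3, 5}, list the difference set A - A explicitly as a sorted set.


A - A = {a - a' : a, a' ∈ A}.
Compute a - a' for each ordered pair (a, a'):
a = -1: -1--1=0, -1-0=-1, -1-3=-4, -1-5=-6
a = 0: 0--1=1, 0-0=0, 0-3=-3, 0-5=-5
a = 3: 3--1=4, 3-0=3, 3-3=0, 3-5=-2
a = 5: 5--1=6, 5-0=5, 5-3=2, 5-5=0
Collecting distinct values (and noting 0 appears from a-a):
A - A = {-6, -5, -4, -3, -2, -1, 0, 1, 2, 3, 4, 5, 6}
|A - A| = 13

A - A = {-6, -5, -4, -3, -2, -1, 0, 1, 2, 3, 4, 5, 6}


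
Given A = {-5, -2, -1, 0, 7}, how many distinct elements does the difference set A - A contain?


A - A = {a - a' : a, a' ∈ A}; |A| = 5.
Bounds: 2|A|-1 ≤ |A - A| ≤ |A|² - |A| + 1, i.e. 9 ≤ |A - A| ≤ 21.
Note: 0 ∈ A - A always (from a - a). The set is symmetric: if d ∈ A - A then -d ∈ A - A.
Enumerate nonzero differences d = a - a' with a > a' (then include -d):
Positive differences: {1, 2, 3, 4, 5, 7, 8, 9, 12}
Full difference set: {0} ∪ (positive diffs) ∪ (negative diffs).
|A - A| = 1 + 2·9 = 19 (matches direct enumeration: 19).

|A - A| = 19


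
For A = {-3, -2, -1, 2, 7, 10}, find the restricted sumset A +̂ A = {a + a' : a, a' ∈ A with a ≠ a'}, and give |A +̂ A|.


Restricted sumset: A +̂ A = {a + a' : a ∈ A, a' ∈ A, a ≠ a'}.
Equivalently, take A + A and drop any sum 2a that is achievable ONLY as a + a for a ∈ A (i.e. sums representable only with equal summands).
Enumerate pairs (a, a') with a < a' (symmetric, so each unordered pair gives one sum; this covers all a ≠ a'):
  -3 + -2 = -5
  -3 + -1 = -4
  -3 + 2 = -1
  -3 + 7 = 4
  -3 + 10 = 7
  -2 + -1 = -3
  -2 + 2 = 0
  -2 + 7 = 5
  -2 + 10 = 8
  -1 + 2 = 1
  -1 + 7 = 6
  -1 + 10 = 9
  2 + 7 = 9
  2 + 10 = 12
  7 + 10 = 17
Collected distinct sums: {-5, -4, -3, -1, 0, 1, 4, 5, 6, 7, 8, 9, 12, 17}
|A +̂ A| = 14
(Reference bound: |A +̂ A| ≥ 2|A| - 3 for |A| ≥ 2, with |A| = 6 giving ≥ 9.)

|A +̂ A| = 14


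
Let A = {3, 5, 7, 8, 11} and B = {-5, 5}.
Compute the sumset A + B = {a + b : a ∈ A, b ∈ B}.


A + B = {a + b : a ∈ A, b ∈ B}.
Enumerate all |A|·|B| = 5·2 = 10 pairs (a, b) and collect distinct sums.
a = 3: 3+-5=-2, 3+5=8
a = 5: 5+-5=0, 5+5=10
a = 7: 7+-5=2, 7+5=12
a = 8: 8+-5=3, 8+5=13
a = 11: 11+-5=6, 11+5=16
Collecting distinct sums: A + B = {-2, 0, 2, 3, 6, 8, 10, 12, 13, 16}
|A + B| = 10

A + B = {-2, 0, 2, 3, 6, 8, 10, 12, 13, 16}


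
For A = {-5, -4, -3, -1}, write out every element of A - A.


A - A = {a - a' : a, a' ∈ A}.
Compute a - a' for each ordered pair (a, a'):
a = -5: -5--5=0, -5--4=-1, -5--3=-2, -5--1=-4
a = -4: -4--5=1, -4--4=0, -4--3=-1, -4--1=-3
a = -3: -3--5=2, -3--4=1, -3--3=0, -3--1=-2
a = -1: -1--5=4, -1--4=3, -1--3=2, -1--1=0
Collecting distinct values (and noting 0 appears from a-a):
A - A = {-4, -3, -2, -1, 0, 1, 2, 3, 4}
|A - A| = 9

A - A = {-4, -3, -2, -1, 0, 1, 2, 3, 4}


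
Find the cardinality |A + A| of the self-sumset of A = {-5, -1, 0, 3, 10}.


A + A = {a + a' : a, a' ∈ A}; |A| = 5.
General bounds: 2|A| - 1 ≤ |A + A| ≤ |A|(|A|+1)/2, i.e. 9 ≤ |A + A| ≤ 15.
Lower bound 2|A|-1 is attained iff A is an arithmetic progression.
Enumerate sums a + a' for a ≤ a' (symmetric, so this suffices):
a = -5: -5+-5=-10, -5+-1=-6, -5+0=-5, -5+3=-2, -5+10=5
a = -1: -1+-1=-2, -1+0=-1, -1+3=2, -1+10=9
a = 0: 0+0=0, 0+3=3, 0+10=10
a = 3: 3+3=6, 3+10=13
a = 10: 10+10=20
Distinct sums: {-10, -6, -5, -2, -1, 0, 2, 3, 5, 6, 9, 10, 13, 20}
|A + A| = 14

|A + A| = 14


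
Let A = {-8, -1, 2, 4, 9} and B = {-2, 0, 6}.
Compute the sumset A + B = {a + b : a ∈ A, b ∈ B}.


A + B = {a + b : a ∈ A, b ∈ B}.
Enumerate all |A|·|B| = 5·3 = 15 pairs (a, b) and collect distinct sums.
a = -8: -8+-2=-10, -8+0=-8, -8+6=-2
a = -1: -1+-2=-3, -1+0=-1, -1+6=5
a = 2: 2+-2=0, 2+0=2, 2+6=8
a = 4: 4+-2=2, 4+0=4, 4+6=10
a = 9: 9+-2=7, 9+0=9, 9+6=15
Collecting distinct sums: A + B = {-10, -8, -3, -2, -1, 0, 2, 4, 5, 7, 8, 9, 10, 15}
|A + B| = 14

A + B = {-10, -8, -3, -2, -1, 0, 2, 4, 5, 7, 8, 9, 10, 15}


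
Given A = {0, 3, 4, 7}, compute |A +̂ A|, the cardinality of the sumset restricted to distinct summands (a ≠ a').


Restricted sumset: A +̂ A = {a + a' : a ∈ A, a' ∈ A, a ≠ a'}.
Equivalently, take A + A and drop any sum 2a that is achievable ONLY as a + a for a ∈ A (i.e. sums representable only with equal summands).
Enumerate pairs (a, a') with a < a' (symmetric, so each unordered pair gives one sum; this covers all a ≠ a'):
  0 + 3 = 3
  0 + 4 = 4
  0 + 7 = 7
  3 + 4 = 7
  3 + 7 = 10
  4 + 7 = 11
Collected distinct sums: {3, 4, 7, 10, 11}
|A +̂ A| = 5
(Reference bound: |A +̂ A| ≥ 2|A| - 3 for |A| ≥ 2, with |A| = 4 giving ≥ 5.)

|A +̂ A| = 5


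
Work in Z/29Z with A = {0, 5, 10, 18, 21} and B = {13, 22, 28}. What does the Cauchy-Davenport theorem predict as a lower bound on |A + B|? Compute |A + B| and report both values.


Cauchy-Davenport: |A + B| ≥ min(p, |A| + |B| - 1) for A, B nonempty in Z/pZ.
|A| = 5, |B| = 3, p = 29.
CD lower bound = min(29, 5 + 3 - 1) = min(29, 7) = 7.
Compute A + B mod 29 directly:
a = 0: 0+13=13, 0+22=22, 0+28=28
a = 5: 5+13=18, 5+22=27, 5+28=4
a = 10: 10+13=23, 10+22=3, 10+28=9
a = 18: 18+13=2, 18+22=11, 18+28=17
a = 21: 21+13=5, 21+22=14, 21+28=20
A + B = {2, 3, 4, 5, 9, 11, 13, 14, 17, 18, 20, 22, 23, 27, 28}, so |A + B| = 15.
Verify: 15 ≥ 7? Yes ✓.

CD lower bound = 7, actual |A + B| = 15.


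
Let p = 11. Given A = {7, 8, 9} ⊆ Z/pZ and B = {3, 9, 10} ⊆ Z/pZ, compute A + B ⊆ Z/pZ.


Work in Z/11Z: reduce every sum a + b modulo 11.
Enumerate all 9 pairs:
a = 7: 7+3=10, 7+9=5, 7+10=6
a = 8: 8+3=0, 8+9=6, 8+10=7
a = 9: 9+3=1, 9+9=7, 9+10=8
Distinct residues collected: {0, 1, 5, 6, 7, 8, 10}
|A + B| = 7 (out of 11 total residues).

A + B = {0, 1, 5, 6, 7, 8, 10}


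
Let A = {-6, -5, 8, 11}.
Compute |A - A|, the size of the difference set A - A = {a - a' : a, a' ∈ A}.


A - A = {a - a' : a, a' ∈ A}; |A| = 4.
Bounds: 2|A|-1 ≤ |A - A| ≤ |A|² - |A| + 1, i.e. 7 ≤ |A - A| ≤ 13.
Note: 0 ∈ A - A always (from a - a). The set is symmetric: if d ∈ A - A then -d ∈ A - A.
Enumerate nonzero differences d = a - a' with a > a' (then include -d):
Positive differences: {1, 3, 13, 14, 16, 17}
Full difference set: {0} ∪ (positive diffs) ∪ (negative diffs).
|A - A| = 1 + 2·6 = 13 (matches direct enumeration: 13).

|A - A| = 13


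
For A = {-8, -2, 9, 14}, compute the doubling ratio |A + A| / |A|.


|A| = 4.
Compute A + A by enumerating all 16 pairs.
A + A = {-16, -10, -4, 1, 6, 7, 12, 18, 23, 28}, so |A + A| = 10.
K = |A + A| / |A| = 10/4 = 5/2 ≈ 2.5000.
Reference: AP of size 4 gives K = 7/4 ≈ 1.7500; a fully generic set of size 4 gives K ≈ 2.5000.

|A| = 4, |A + A| = 10, K = 10/4 = 5/2.


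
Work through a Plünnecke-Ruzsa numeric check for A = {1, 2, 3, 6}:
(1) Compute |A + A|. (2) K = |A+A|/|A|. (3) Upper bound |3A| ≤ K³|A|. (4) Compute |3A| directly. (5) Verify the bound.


|A| = 4.
Step 1: Compute A + A by enumerating all 16 pairs.
A + A = {2, 3, 4, 5, 6, 7, 8, 9, 12}, so |A + A| = 9.
Step 2: Doubling constant K = |A + A|/|A| = 9/4 = 9/4 ≈ 2.2500.
Step 3: Plünnecke-Ruzsa gives |3A| ≤ K³·|A| = (2.2500)³ · 4 ≈ 45.5625.
Step 4: Compute 3A = A + A + A directly by enumerating all triples (a,b,c) ∈ A³; |3A| = 14.
Step 5: Check 14 ≤ 45.5625? Yes ✓.

K = 9/4, Plünnecke-Ruzsa bound K³|A| ≈ 45.5625, |3A| = 14, inequality holds.


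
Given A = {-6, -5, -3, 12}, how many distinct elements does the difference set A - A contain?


A - A = {a - a' : a, a' ∈ A}; |A| = 4.
Bounds: 2|A|-1 ≤ |A - A| ≤ |A|² - |A| + 1, i.e. 7 ≤ |A - A| ≤ 13.
Note: 0 ∈ A - A always (from a - a). The set is symmetric: if d ∈ A - A then -d ∈ A - A.
Enumerate nonzero differences d = a - a' with a > a' (then include -d):
Positive differences: {1, 2, 3, 15, 17, 18}
Full difference set: {0} ∪ (positive diffs) ∪ (negative diffs).
|A - A| = 1 + 2·6 = 13 (matches direct enumeration: 13).

|A - A| = 13


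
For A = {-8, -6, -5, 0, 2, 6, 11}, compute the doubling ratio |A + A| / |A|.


|A| = 7.
Compute A + A by enumerating all 49 pairs.
A + A = {-16, -14, -13, -12, -11, -10, -8, -6, -5, -4, -3, -2, 0, 1, 2, 3, 4, 5, 6, 8, 11, 12, 13, 17, 22}, so |A + A| = 25.
K = |A + A| / |A| = 25/7 (already in lowest terms) ≈ 3.5714.
Reference: AP of size 7 gives K = 13/7 ≈ 1.8571; a fully generic set of size 7 gives K ≈ 4.0000.

|A| = 7, |A + A| = 25, K = 25/7.


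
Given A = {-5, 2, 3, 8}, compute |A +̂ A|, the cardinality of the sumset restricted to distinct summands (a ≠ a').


Restricted sumset: A +̂ A = {a + a' : a ∈ A, a' ∈ A, a ≠ a'}.
Equivalently, take A + A and drop any sum 2a that is achievable ONLY as a + a for a ∈ A (i.e. sums representable only with equal summands).
Enumerate pairs (a, a') with a < a' (symmetric, so each unordered pair gives one sum; this covers all a ≠ a'):
  -5 + 2 = -3
  -5 + 3 = -2
  -5 + 8 = 3
  2 + 3 = 5
  2 + 8 = 10
  3 + 8 = 11
Collected distinct sums: {-3, -2, 3, 5, 10, 11}
|A +̂ A| = 6
(Reference bound: |A +̂ A| ≥ 2|A| - 3 for |A| ≥ 2, with |A| = 4 giving ≥ 5.)

|A +̂ A| = 6


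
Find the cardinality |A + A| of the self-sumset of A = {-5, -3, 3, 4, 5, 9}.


A + A = {a + a' : a, a' ∈ A}; |A| = 6.
General bounds: 2|A| - 1 ≤ |A + A| ≤ |A|(|A|+1)/2, i.e. 11 ≤ |A + A| ≤ 21.
Lower bound 2|A|-1 is attained iff A is an arithmetic progression.
Enumerate sums a + a' for a ≤ a' (symmetric, so this suffices):
a = -5: -5+-5=-10, -5+-3=-8, -5+3=-2, -5+4=-1, -5+5=0, -5+9=4
a = -3: -3+-3=-6, -3+3=0, -3+4=1, -3+5=2, -3+9=6
a = 3: 3+3=6, 3+4=7, 3+5=8, 3+9=12
a = 4: 4+4=8, 4+5=9, 4+9=13
a = 5: 5+5=10, 5+9=14
a = 9: 9+9=18
Distinct sums: {-10, -8, -6, -2, -1, 0, 1, 2, 4, 6, 7, 8, 9, 10, 12, 13, 14, 18}
|A + A| = 18

|A + A| = 18


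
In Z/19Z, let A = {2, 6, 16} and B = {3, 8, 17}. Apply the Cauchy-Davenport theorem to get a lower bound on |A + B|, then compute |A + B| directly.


Cauchy-Davenport: |A + B| ≥ min(p, |A| + |B| - 1) for A, B nonempty in Z/pZ.
|A| = 3, |B| = 3, p = 19.
CD lower bound = min(19, 3 + 3 - 1) = min(19, 5) = 5.
Compute A + B mod 19 directly:
a = 2: 2+3=5, 2+8=10, 2+17=0
a = 6: 6+3=9, 6+8=14, 6+17=4
a = 16: 16+3=0, 16+8=5, 16+17=14
A + B = {0, 4, 5, 9, 10, 14}, so |A + B| = 6.
Verify: 6 ≥ 5? Yes ✓.

CD lower bound = 5, actual |A + B| = 6.


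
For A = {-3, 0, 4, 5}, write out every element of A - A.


A - A = {a - a' : a, a' ∈ A}.
Compute a - a' for each ordered pair (a, a'):
a = -3: -3--3=0, -3-0=-3, -3-4=-7, -3-5=-8
a = 0: 0--3=3, 0-0=0, 0-4=-4, 0-5=-5
a = 4: 4--3=7, 4-0=4, 4-4=0, 4-5=-1
a = 5: 5--3=8, 5-0=5, 5-4=1, 5-5=0
Collecting distinct values (and noting 0 appears from a-a):
A - A = {-8, -7, -5, -4, -3, -1, 0, 1, 3, 4, 5, 7, 8}
|A - A| = 13

A - A = {-8, -7, -5, -4, -3, -1, 0, 1, 3, 4, 5, 7, 8}


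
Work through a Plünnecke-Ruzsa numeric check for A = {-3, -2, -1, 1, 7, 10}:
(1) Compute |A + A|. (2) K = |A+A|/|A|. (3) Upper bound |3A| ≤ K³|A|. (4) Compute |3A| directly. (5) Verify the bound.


|A| = 6.
Step 1: Compute A + A by enumerating all 36 pairs.
A + A = {-6, -5, -4, -3, -2, -1, 0, 2, 4, 5, 6, 7, 8, 9, 11, 14, 17, 20}, so |A + A| = 18.
Step 2: Doubling constant K = |A + A|/|A| = 18/6 = 18/6 ≈ 3.0000.
Step 3: Plünnecke-Ruzsa gives |3A| ≤ K³·|A| = (3.0000)³ · 6 ≈ 162.0000.
Step 4: Compute 3A = A + A + A directly by enumerating all triples (a,b,c) ∈ A³; |3A| = 33.
Step 5: Check 33 ≤ 162.0000? Yes ✓.

K = 18/6, Plünnecke-Ruzsa bound K³|A| ≈ 162.0000, |3A| = 33, inequality holds.


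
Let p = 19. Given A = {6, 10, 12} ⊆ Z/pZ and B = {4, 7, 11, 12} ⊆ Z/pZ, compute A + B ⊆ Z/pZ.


Work in Z/19Z: reduce every sum a + b modulo 19.
Enumerate all 12 pairs:
a = 6: 6+4=10, 6+7=13, 6+11=17, 6+12=18
a = 10: 10+4=14, 10+7=17, 10+11=2, 10+12=3
a = 12: 12+4=16, 12+7=0, 12+11=4, 12+12=5
Distinct residues collected: {0, 2, 3, 4, 5, 10, 13, 14, 16, 17, 18}
|A + B| = 11 (out of 19 total residues).

A + B = {0, 2, 3, 4, 5, 10, 13, 14, 16, 17, 18}


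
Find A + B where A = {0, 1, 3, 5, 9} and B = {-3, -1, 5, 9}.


A + B = {a + b : a ∈ A, b ∈ B}.
Enumerate all |A|·|B| = 5·4 = 20 pairs (a, b) and collect distinct sums.
a = 0: 0+-3=-3, 0+-1=-1, 0+5=5, 0+9=9
a = 1: 1+-3=-2, 1+-1=0, 1+5=6, 1+9=10
a = 3: 3+-3=0, 3+-1=2, 3+5=8, 3+9=12
a = 5: 5+-3=2, 5+-1=4, 5+5=10, 5+9=14
a = 9: 9+-3=6, 9+-1=8, 9+5=14, 9+9=18
Collecting distinct sums: A + B = {-3, -2, -1, 0, 2, 4, 5, 6, 8, 9, 10, 12, 14, 18}
|A + B| = 14

A + B = {-3, -2, -1, 0, 2, 4, 5, 6, 8, 9, 10, 12, 14, 18}


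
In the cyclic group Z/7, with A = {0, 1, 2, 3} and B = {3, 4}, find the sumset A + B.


Work in Z/7Z: reduce every sum a + b modulo 7.
Enumerate all 8 pairs:
a = 0: 0+3=3, 0+4=4
a = 1: 1+3=4, 1+4=5
a = 2: 2+3=5, 2+4=6
a = 3: 3+3=6, 3+4=0
Distinct residues collected: {0, 3, 4, 5, 6}
|A + B| = 5 (out of 7 total residues).

A + B = {0, 3, 4, 5, 6}


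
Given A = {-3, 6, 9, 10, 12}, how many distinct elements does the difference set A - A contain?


A - A = {a - a' : a, a' ∈ A}; |A| = 5.
Bounds: 2|A|-1 ≤ |A - A| ≤ |A|² - |A| + 1, i.e. 9 ≤ |A - A| ≤ 21.
Note: 0 ∈ A - A always (from a - a). The set is symmetric: if d ∈ A - A then -d ∈ A - A.
Enumerate nonzero differences d = a - a' with a > a' (then include -d):
Positive differences: {1, 2, 3, 4, 6, 9, 12, 13, 15}
Full difference set: {0} ∪ (positive diffs) ∪ (negative diffs).
|A - A| = 1 + 2·9 = 19 (matches direct enumeration: 19).

|A - A| = 19


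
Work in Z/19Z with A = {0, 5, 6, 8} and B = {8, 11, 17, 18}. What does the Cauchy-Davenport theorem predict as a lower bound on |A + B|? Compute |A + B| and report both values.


Cauchy-Davenport: |A + B| ≥ min(p, |A| + |B| - 1) for A, B nonempty in Z/pZ.
|A| = 4, |B| = 4, p = 19.
CD lower bound = min(19, 4 + 4 - 1) = min(19, 7) = 7.
Compute A + B mod 19 directly:
a = 0: 0+8=8, 0+11=11, 0+17=17, 0+18=18
a = 5: 5+8=13, 5+11=16, 5+17=3, 5+18=4
a = 6: 6+8=14, 6+11=17, 6+17=4, 6+18=5
a = 8: 8+8=16, 8+11=0, 8+17=6, 8+18=7
A + B = {0, 3, 4, 5, 6, 7, 8, 11, 13, 14, 16, 17, 18}, so |A + B| = 13.
Verify: 13 ≥ 7? Yes ✓.

CD lower bound = 7, actual |A + B| = 13.


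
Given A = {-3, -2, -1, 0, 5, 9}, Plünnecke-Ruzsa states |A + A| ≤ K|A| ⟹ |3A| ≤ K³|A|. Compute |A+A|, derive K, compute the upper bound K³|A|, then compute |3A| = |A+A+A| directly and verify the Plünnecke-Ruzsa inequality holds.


|A| = 6.
Step 1: Compute A + A by enumerating all 36 pairs.
A + A = {-6, -5, -4, -3, -2, -1, 0, 2, 3, 4, 5, 6, 7, 8, 9, 10, 14, 18}, so |A + A| = 18.
Step 2: Doubling constant K = |A + A|/|A| = 18/6 = 18/6 ≈ 3.0000.
Step 3: Plünnecke-Ruzsa gives |3A| ≤ K³·|A| = (3.0000)³ · 6 ≈ 162.0000.
Step 4: Compute 3A = A + A + A directly by enumerating all triples (a,b,c) ∈ A³; |3A| = 31.
Step 5: Check 31 ≤ 162.0000? Yes ✓.

K = 18/6, Plünnecke-Ruzsa bound K³|A| ≈ 162.0000, |3A| = 31, inequality holds.


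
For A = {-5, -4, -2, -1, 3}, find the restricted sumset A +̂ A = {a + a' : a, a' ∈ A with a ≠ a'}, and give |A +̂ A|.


Restricted sumset: A +̂ A = {a + a' : a ∈ A, a' ∈ A, a ≠ a'}.
Equivalently, take A + A and drop any sum 2a that is achievable ONLY as a + a for a ∈ A (i.e. sums representable only with equal summands).
Enumerate pairs (a, a') with a < a' (symmetric, so each unordered pair gives one sum; this covers all a ≠ a'):
  -5 + -4 = -9
  -5 + -2 = -7
  -5 + -1 = -6
  -5 + 3 = -2
  -4 + -2 = -6
  -4 + -1 = -5
  -4 + 3 = -1
  -2 + -1 = -3
  -2 + 3 = 1
  -1 + 3 = 2
Collected distinct sums: {-9, -7, -6, -5, -3, -2, -1, 1, 2}
|A +̂ A| = 9
(Reference bound: |A +̂ A| ≥ 2|A| - 3 for |A| ≥ 2, with |A| = 5 giving ≥ 7.)

|A +̂ A| = 9


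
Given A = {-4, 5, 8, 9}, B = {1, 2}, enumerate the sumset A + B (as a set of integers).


A + B = {a + b : a ∈ A, b ∈ B}.
Enumerate all |A|·|B| = 4·2 = 8 pairs (a, b) and collect distinct sums.
a = -4: -4+1=-3, -4+2=-2
a = 5: 5+1=6, 5+2=7
a = 8: 8+1=9, 8+2=10
a = 9: 9+1=10, 9+2=11
Collecting distinct sums: A + B = {-3, -2, 6, 7, 9, 10, 11}
|A + B| = 7

A + B = {-3, -2, 6, 7, 9, 10, 11}


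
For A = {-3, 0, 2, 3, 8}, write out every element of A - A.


A - A = {a - a' : a, a' ∈ A}.
Compute a - a' for each ordered pair (a, a'):
a = -3: -3--3=0, -3-0=-3, -3-2=-5, -3-3=-6, -3-8=-11
a = 0: 0--3=3, 0-0=0, 0-2=-2, 0-3=-3, 0-8=-8
a = 2: 2--3=5, 2-0=2, 2-2=0, 2-3=-1, 2-8=-6
a = 3: 3--3=6, 3-0=3, 3-2=1, 3-3=0, 3-8=-5
a = 8: 8--3=11, 8-0=8, 8-2=6, 8-3=5, 8-8=0
Collecting distinct values (and noting 0 appears from a-a):
A - A = {-11, -8, -6, -5, -3, -2, -1, 0, 1, 2, 3, 5, 6, 8, 11}
|A - A| = 15

A - A = {-11, -8, -6, -5, -3, -2, -1, 0, 1, 2, 3, 5, 6, 8, 11}


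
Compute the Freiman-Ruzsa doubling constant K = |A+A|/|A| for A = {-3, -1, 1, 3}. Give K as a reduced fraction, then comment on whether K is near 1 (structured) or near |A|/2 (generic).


|A| = 4.
Compute A + A by enumerating all 16 pairs.
A + A = {-6, -4, -2, 0, 2, 4, 6}, so |A + A| = 7.
K = |A + A| / |A| = 7/4 (already in lowest terms) ≈ 1.7500.
Reference: AP of size 4 gives K = 7/4 ≈ 1.7500; a fully generic set of size 4 gives K ≈ 2.5000.

|A| = 4, |A + A| = 7, K = 7/4.


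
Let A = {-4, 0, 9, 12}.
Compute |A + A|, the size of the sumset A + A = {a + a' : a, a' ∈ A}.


A + A = {a + a' : a, a' ∈ A}; |A| = 4.
General bounds: 2|A| - 1 ≤ |A + A| ≤ |A|(|A|+1)/2, i.e. 7 ≤ |A + A| ≤ 10.
Lower bound 2|A|-1 is attained iff A is an arithmetic progression.
Enumerate sums a + a' for a ≤ a' (symmetric, so this suffices):
a = -4: -4+-4=-8, -4+0=-4, -4+9=5, -4+12=8
a = 0: 0+0=0, 0+9=9, 0+12=12
a = 9: 9+9=18, 9+12=21
a = 12: 12+12=24
Distinct sums: {-8, -4, 0, 5, 8, 9, 12, 18, 21, 24}
|A + A| = 10

|A + A| = 10


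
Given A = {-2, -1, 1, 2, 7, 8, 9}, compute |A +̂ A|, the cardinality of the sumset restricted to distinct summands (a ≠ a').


Restricted sumset: A +̂ A = {a + a' : a ∈ A, a' ∈ A, a ≠ a'}.
Equivalently, take A + A and drop any sum 2a that is achievable ONLY as a + a for a ∈ A (i.e. sums representable only with equal summands).
Enumerate pairs (a, a') with a < a' (symmetric, so each unordered pair gives one sum; this covers all a ≠ a'):
  -2 + -1 = -3
  -2 + 1 = -1
  -2 + 2 = 0
  -2 + 7 = 5
  -2 + 8 = 6
  -2 + 9 = 7
  -1 + 1 = 0
  -1 + 2 = 1
  -1 + 7 = 6
  -1 + 8 = 7
  -1 + 9 = 8
  1 + 2 = 3
  1 + 7 = 8
  1 + 8 = 9
  1 + 9 = 10
  2 + 7 = 9
  2 + 8 = 10
  2 + 9 = 11
  7 + 8 = 15
  7 + 9 = 16
  8 + 9 = 17
Collected distinct sums: {-3, -1, 0, 1, 3, 5, 6, 7, 8, 9, 10, 11, 15, 16, 17}
|A +̂ A| = 15
(Reference bound: |A +̂ A| ≥ 2|A| - 3 for |A| ≥ 2, with |A| = 7 giving ≥ 11.)

|A +̂ A| = 15


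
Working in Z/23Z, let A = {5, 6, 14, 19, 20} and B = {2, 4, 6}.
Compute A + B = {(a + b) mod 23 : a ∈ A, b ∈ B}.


Work in Z/23Z: reduce every sum a + b modulo 23.
Enumerate all 15 pairs:
a = 5: 5+2=7, 5+4=9, 5+6=11
a = 6: 6+2=8, 6+4=10, 6+6=12
a = 14: 14+2=16, 14+4=18, 14+6=20
a = 19: 19+2=21, 19+4=0, 19+6=2
a = 20: 20+2=22, 20+4=1, 20+6=3
Distinct residues collected: {0, 1, 2, 3, 7, 8, 9, 10, 11, 12, 16, 18, 20, 21, 22}
|A + B| = 15 (out of 23 total residues).

A + B = {0, 1, 2, 3, 7, 8, 9, 10, 11, 12, 16, 18, 20, 21, 22}


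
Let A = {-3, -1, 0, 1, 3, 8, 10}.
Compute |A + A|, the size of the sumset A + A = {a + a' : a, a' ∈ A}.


A + A = {a + a' : a, a' ∈ A}; |A| = 7.
General bounds: 2|A| - 1 ≤ |A + A| ≤ |A|(|A|+1)/2, i.e. 13 ≤ |A + A| ≤ 28.
Lower bound 2|A|-1 is attained iff A is an arithmetic progression.
Enumerate sums a + a' for a ≤ a' (symmetric, so this suffices):
a = -3: -3+-3=-6, -3+-1=-4, -3+0=-3, -3+1=-2, -3+3=0, -3+8=5, -3+10=7
a = -1: -1+-1=-2, -1+0=-1, -1+1=0, -1+3=2, -1+8=7, -1+10=9
a = 0: 0+0=0, 0+1=1, 0+3=3, 0+8=8, 0+10=10
a = 1: 1+1=2, 1+3=4, 1+8=9, 1+10=11
a = 3: 3+3=6, 3+8=11, 3+10=13
a = 8: 8+8=16, 8+10=18
a = 10: 10+10=20
Distinct sums: {-6, -4, -3, -2, -1, 0, 1, 2, 3, 4, 5, 6, 7, 8, 9, 10, 11, 13, 16, 18, 20}
|A + A| = 21

|A + A| = 21


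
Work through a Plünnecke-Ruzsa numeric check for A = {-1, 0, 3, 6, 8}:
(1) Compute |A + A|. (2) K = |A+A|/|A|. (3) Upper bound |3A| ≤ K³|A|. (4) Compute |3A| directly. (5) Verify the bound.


|A| = 5.
Step 1: Compute A + A by enumerating all 25 pairs.
A + A = {-2, -1, 0, 2, 3, 5, 6, 7, 8, 9, 11, 12, 14, 16}, so |A + A| = 14.
Step 2: Doubling constant K = |A + A|/|A| = 14/5 = 14/5 ≈ 2.8000.
Step 3: Plünnecke-Ruzsa gives |3A| ≤ K³·|A| = (2.8000)³ · 5 ≈ 109.7600.
Step 4: Compute 3A = A + A + A directly by enumerating all triples (a,b,c) ∈ A³; |3A| = 26.
Step 5: Check 26 ≤ 109.7600? Yes ✓.

K = 14/5, Plünnecke-Ruzsa bound K³|A| ≈ 109.7600, |3A| = 26, inequality holds.


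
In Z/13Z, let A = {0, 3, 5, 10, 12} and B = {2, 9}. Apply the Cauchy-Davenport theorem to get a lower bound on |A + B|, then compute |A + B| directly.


Cauchy-Davenport: |A + B| ≥ min(p, |A| + |B| - 1) for A, B nonempty in Z/pZ.
|A| = 5, |B| = 2, p = 13.
CD lower bound = min(13, 5 + 2 - 1) = min(13, 6) = 6.
Compute A + B mod 13 directly:
a = 0: 0+2=2, 0+9=9
a = 3: 3+2=5, 3+9=12
a = 5: 5+2=7, 5+9=1
a = 10: 10+2=12, 10+9=6
a = 12: 12+2=1, 12+9=8
A + B = {1, 2, 5, 6, 7, 8, 9, 12}, so |A + B| = 8.
Verify: 8 ≥ 6? Yes ✓.

CD lower bound = 6, actual |A + B| = 8.


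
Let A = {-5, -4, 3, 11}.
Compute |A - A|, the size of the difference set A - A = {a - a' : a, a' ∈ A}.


A - A = {a - a' : a, a' ∈ A}; |A| = 4.
Bounds: 2|A|-1 ≤ |A - A| ≤ |A|² - |A| + 1, i.e. 7 ≤ |A - A| ≤ 13.
Note: 0 ∈ A - A always (from a - a). The set is symmetric: if d ∈ A - A then -d ∈ A - A.
Enumerate nonzero differences d = a - a' with a > a' (then include -d):
Positive differences: {1, 7, 8, 15, 16}
Full difference set: {0} ∪ (positive diffs) ∪ (negative diffs).
|A - A| = 1 + 2·5 = 11 (matches direct enumeration: 11).

|A - A| = 11


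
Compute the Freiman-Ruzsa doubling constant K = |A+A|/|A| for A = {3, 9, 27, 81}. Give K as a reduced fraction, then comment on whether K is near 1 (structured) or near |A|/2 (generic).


|A| = 4.
Compute A + A by enumerating all 16 pairs.
A + A = {6, 12, 18, 30, 36, 54, 84, 90, 108, 162}, so |A + A| = 10.
K = |A + A| / |A| = 10/4 = 5/2 ≈ 2.5000.
Reference: AP of size 4 gives K = 7/4 ≈ 1.7500; a fully generic set of size 4 gives K ≈ 2.5000.

|A| = 4, |A + A| = 10, K = 10/4 = 5/2.


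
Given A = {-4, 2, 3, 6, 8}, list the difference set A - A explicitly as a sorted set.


A - A = {a - a' : a, a' ∈ A}.
Compute a - a' for each ordered pair (a, a'):
a = -4: -4--4=0, -4-2=-6, -4-3=-7, -4-6=-10, -4-8=-12
a = 2: 2--4=6, 2-2=0, 2-3=-1, 2-6=-4, 2-8=-6
a = 3: 3--4=7, 3-2=1, 3-3=0, 3-6=-3, 3-8=-5
a = 6: 6--4=10, 6-2=4, 6-3=3, 6-6=0, 6-8=-2
a = 8: 8--4=12, 8-2=6, 8-3=5, 8-6=2, 8-8=0
Collecting distinct values (and noting 0 appears from a-a):
A - A = {-12, -10, -7, -6, -5, -4, -3, -2, -1, 0, 1, 2, 3, 4, 5, 6, 7, 10, 12}
|A - A| = 19

A - A = {-12, -10, -7, -6, -5, -4, -3, -2, -1, 0, 1, 2, 3, 4, 5, 6, 7, 10, 12}


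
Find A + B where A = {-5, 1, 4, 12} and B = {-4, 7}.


A + B = {a + b : a ∈ A, b ∈ B}.
Enumerate all |A|·|B| = 4·2 = 8 pairs (a, b) and collect distinct sums.
a = -5: -5+-4=-9, -5+7=2
a = 1: 1+-4=-3, 1+7=8
a = 4: 4+-4=0, 4+7=11
a = 12: 12+-4=8, 12+7=19
Collecting distinct sums: A + B = {-9, -3, 0, 2, 8, 11, 19}
|A + B| = 7

A + B = {-9, -3, 0, 2, 8, 11, 19}


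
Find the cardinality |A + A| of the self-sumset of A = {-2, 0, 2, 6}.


A + A = {a + a' : a, a' ∈ A}; |A| = 4.
General bounds: 2|A| - 1 ≤ |A + A| ≤ |A|(|A|+1)/2, i.e. 7 ≤ |A + A| ≤ 10.
Lower bound 2|A|-1 is attained iff A is an arithmetic progression.
Enumerate sums a + a' for a ≤ a' (symmetric, so this suffices):
a = -2: -2+-2=-4, -2+0=-2, -2+2=0, -2+6=4
a = 0: 0+0=0, 0+2=2, 0+6=6
a = 2: 2+2=4, 2+6=8
a = 6: 6+6=12
Distinct sums: {-4, -2, 0, 2, 4, 6, 8, 12}
|A + A| = 8

|A + A| = 8


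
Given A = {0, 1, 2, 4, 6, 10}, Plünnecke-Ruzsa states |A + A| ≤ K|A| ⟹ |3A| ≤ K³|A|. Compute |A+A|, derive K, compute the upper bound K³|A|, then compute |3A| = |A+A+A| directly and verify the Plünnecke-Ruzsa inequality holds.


|A| = 6.
Step 1: Compute A + A by enumerating all 36 pairs.
A + A = {0, 1, 2, 3, 4, 5, 6, 7, 8, 10, 11, 12, 14, 16, 20}, so |A + A| = 15.
Step 2: Doubling constant K = |A + A|/|A| = 15/6 = 15/6 ≈ 2.5000.
Step 3: Plünnecke-Ruzsa gives |3A| ≤ K³·|A| = (2.5000)³ · 6 ≈ 93.7500.
Step 4: Compute 3A = A + A + A directly by enumerating all triples (a,b,c) ∈ A³; |3A| = 25.
Step 5: Check 25 ≤ 93.7500? Yes ✓.

K = 15/6, Plünnecke-Ruzsa bound K³|A| ≈ 93.7500, |3A| = 25, inequality holds.


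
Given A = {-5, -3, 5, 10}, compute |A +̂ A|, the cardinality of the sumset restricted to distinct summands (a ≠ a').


Restricted sumset: A +̂ A = {a + a' : a ∈ A, a' ∈ A, a ≠ a'}.
Equivalently, take A + A and drop any sum 2a that is achievable ONLY as a + a for a ∈ A (i.e. sums representable only with equal summands).
Enumerate pairs (a, a') with a < a' (symmetric, so each unordered pair gives one sum; this covers all a ≠ a'):
  -5 + -3 = -8
  -5 + 5 = 0
  -5 + 10 = 5
  -3 + 5 = 2
  -3 + 10 = 7
  5 + 10 = 15
Collected distinct sums: {-8, 0, 2, 5, 7, 15}
|A +̂ A| = 6
(Reference bound: |A +̂ A| ≥ 2|A| - 3 for |A| ≥ 2, with |A| = 4 giving ≥ 5.)

|A +̂ A| = 6


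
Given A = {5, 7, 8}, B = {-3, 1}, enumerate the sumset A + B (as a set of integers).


A + B = {a + b : a ∈ A, b ∈ B}.
Enumerate all |A|·|B| = 3·2 = 6 pairs (a, b) and collect distinct sums.
a = 5: 5+-3=2, 5+1=6
a = 7: 7+-3=4, 7+1=8
a = 8: 8+-3=5, 8+1=9
Collecting distinct sums: A + B = {2, 4, 5, 6, 8, 9}
|A + B| = 6

A + B = {2, 4, 5, 6, 8, 9}


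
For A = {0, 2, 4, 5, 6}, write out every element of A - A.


A - A = {a - a' : a, a' ∈ A}.
Compute a - a' for each ordered pair (a, a'):
a = 0: 0-0=0, 0-2=-2, 0-4=-4, 0-5=-5, 0-6=-6
a = 2: 2-0=2, 2-2=0, 2-4=-2, 2-5=-3, 2-6=-4
a = 4: 4-0=4, 4-2=2, 4-4=0, 4-5=-1, 4-6=-2
a = 5: 5-0=5, 5-2=3, 5-4=1, 5-5=0, 5-6=-1
a = 6: 6-0=6, 6-2=4, 6-4=2, 6-5=1, 6-6=0
Collecting distinct values (and noting 0 appears from a-a):
A - A = {-6, -5, -4, -3, -2, -1, 0, 1, 2, 3, 4, 5, 6}
|A - A| = 13

A - A = {-6, -5, -4, -3, -2, -1, 0, 1, 2, 3, 4, 5, 6}


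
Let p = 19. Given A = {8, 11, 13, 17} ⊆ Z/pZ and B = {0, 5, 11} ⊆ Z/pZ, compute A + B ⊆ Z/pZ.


Work in Z/19Z: reduce every sum a + b modulo 19.
Enumerate all 12 pairs:
a = 8: 8+0=8, 8+5=13, 8+11=0
a = 11: 11+0=11, 11+5=16, 11+11=3
a = 13: 13+0=13, 13+5=18, 13+11=5
a = 17: 17+0=17, 17+5=3, 17+11=9
Distinct residues collected: {0, 3, 5, 8, 9, 11, 13, 16, 17, 18}
|A + B| = 10 (out of 19 total residues).

A + B = {0, 3, 5, 8, 9, 11, 13, 16, 17, 18}


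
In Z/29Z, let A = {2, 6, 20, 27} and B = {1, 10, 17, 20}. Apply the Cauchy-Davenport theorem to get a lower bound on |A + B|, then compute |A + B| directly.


Cauchy-Davenport: |A + B| ≥ min(p, |A| + |B| - 1) for A, B nonempty in Z/pZ.
|A| = 4, |B| = 4, p = 29.
CD lower bound = min(29, 4 + 4 - 1) = min(29, 7) = 7.
Compute A + B mod 29 directly:
a = 2: 2+1=3, 2+10=12, 2+17=19, 2+20=22
a = 6: 6+1=7, 6+10=16, 6+17=23, 6+20=26
a = 20: 20+1=21, 20+10=1, 20+17=8, 20+20=11
a = 27: 27+1=28, 27+10=8, 27+17=15, 27+20=18
A + B = {1, 3, 7, 8, 11, 12, 15, 16, 18, 19, 21, 22, 23, 26, 28}, so |A + B| = 15.
Verify: 15 ≥ 7? Yes ✓.

CD lower bound = 7, actual |A + B| = 15.
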